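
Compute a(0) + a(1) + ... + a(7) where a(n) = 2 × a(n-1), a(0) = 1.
Computing the sequence terms: 1, 2, 4, 8, 16, 32, 64, 128
Adding these values together:

255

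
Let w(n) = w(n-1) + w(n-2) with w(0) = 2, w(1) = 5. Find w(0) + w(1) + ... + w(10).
Computing the sequence terms: 2, 5, 7, 12, 19, 31, 50, 81, 131, 212, 343
Adding these values together:

893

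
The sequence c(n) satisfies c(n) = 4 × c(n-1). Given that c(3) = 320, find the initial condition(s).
In general c(n) = 4ⁿ · c(0). At n = 3: c(0) = c(3) / 4^3 = 320 / 64 = 5.

c(0) = 5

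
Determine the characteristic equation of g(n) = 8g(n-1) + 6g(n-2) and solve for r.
Substitute g(n) = rⁿ and divide through by rⁿ⁻²: r² - 8r - 6 = 0
Discriminant: 8² + 4·6 = 88, not a perfect square, so by the quadratic formula r = (8 ± √88)/2.
General solution: g(n) = A·r₁ⁿ + B·r₂ⁿ where r₁,r₂ = (8 ± √88)/2

Characteristic: r² - 8r - 6 = 0, Roots: r = (8 ± √88)/2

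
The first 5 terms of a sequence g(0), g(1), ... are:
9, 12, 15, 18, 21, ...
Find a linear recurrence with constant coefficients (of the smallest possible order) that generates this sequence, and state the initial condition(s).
Look for the lowest-order linear relation among consecutive terms.
Observation: consecutive differences are constant (= 3).
Check at n=2: 1·12 + 3 = 15. ✓

g(n) = g(n-1) + 3, g(0) = 9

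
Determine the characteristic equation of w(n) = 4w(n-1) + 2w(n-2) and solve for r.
Substitute w(n) = rⁿ and divide through by rⁿ⁻²: r² - 4r - 2 = 0
Discriminant: 4² + 4·2 = 24, not a perfect square, so by the quadratic formula r = (4 ± √24)/2.
General solution: w(n) = A·r₁ⁿ + B·r₂ⁿ where r₁,r₂ = (4 ± √24)/2

Characteristic: r² - 4r - 2 = 0, Roots: r = (4 ± √24)/2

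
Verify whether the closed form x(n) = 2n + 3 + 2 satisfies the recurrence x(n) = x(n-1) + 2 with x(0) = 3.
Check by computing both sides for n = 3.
From the recurrence with x(0) = 3:
  x(0) = 3, x(1) = 5, x(2) = 7, x(3) = 9
  so the recurrence gives x(3) = 9.
From the proposed closed form x(n) = 2n + 3 + 2:
  x(3) = 11.
The recurrence gives 9 but the closed form gives 11, so the closed form does not satisfy the recurrence.

No, the closed form is incorrect.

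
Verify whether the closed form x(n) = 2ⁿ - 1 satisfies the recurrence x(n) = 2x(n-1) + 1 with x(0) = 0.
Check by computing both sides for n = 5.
From the recurrence with x(0) = 0:
  x(0) = 0, x(1) = 1, x(2) = 3, x(3) = 7, x(4) = 15, x(5) = 31
  so the recurrence gives x(5) = 31.
From the proposed closed form x(n) = 2ⁿ - 1:
  x(5) = 31.
Both sides give 31 at n = 5, and the initial condition(s) match, so the closed form is consistent.

Yes, the closed form is correct.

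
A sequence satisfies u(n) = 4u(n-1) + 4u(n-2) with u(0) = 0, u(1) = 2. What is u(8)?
Computing the sequence terms:
0, 2, 8, 40, 192, 928, 4480, 21632, 104448

104448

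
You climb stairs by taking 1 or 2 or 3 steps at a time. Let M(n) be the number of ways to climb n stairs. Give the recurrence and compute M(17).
Condition on the size of the last step (1 to 3): before it there were n-1, …, n-3 stairs climbed, and these cases are disjoint, so M(n) = M(n-1) + M(n-2) + M(n-3) (order-3 linear recurrence).
Initial conditions by direct count (compositions of i into parts ≤ 3): M(1) = 1; M(2) = 2; M(3) = 4.
Iterating the recurrence: M(4) = 7, M(5) = 13, M(6) = 24, M(7) = 44, M(8) = 81, M(9) = 149, M(10) = 274, M(11) = 504, M(12) = 927, M(13) = 1705, M(14) = 3136, M(15) = 5768, M(16) = 10609, M(17) = 19513.

M(n) = M(n-1) + M(n-2) + M(n-3), M(1) = 1, M(2) = 2, M(3) = 4; M(17) = 19513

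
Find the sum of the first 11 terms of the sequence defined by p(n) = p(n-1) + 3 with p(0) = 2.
Computing the sequence terms: 2, 5, 8, 11, 14, 17, 20, 23, 26, 29, 32
Adding these values together:

187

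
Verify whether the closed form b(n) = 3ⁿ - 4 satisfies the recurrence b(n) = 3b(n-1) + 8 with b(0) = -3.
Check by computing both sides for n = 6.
From the recurrence with b(0) = -3:
  b(0) = -3, b(1) = -1, b(2) = 5, b(3) = 23, b(4) = 77, b(5) = 239, b(6) = 725
  so the recurrence gives b(6) = 725.
From the proposed closed form b(n) = 3ⁿ - 4:
  b(6) = 725.
Both sides give 725 at n = 6, and the initial condition(s) match, so the closed form is consistent.

Yes, the closed form is correct.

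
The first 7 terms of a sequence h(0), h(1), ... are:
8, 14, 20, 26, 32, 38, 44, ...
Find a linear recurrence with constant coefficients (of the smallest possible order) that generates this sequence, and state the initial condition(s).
Look for the lowest-order linear relation among consecutive terms.
Observation: consecutive differences are constant (= 6).
Check at n=2: 1·14 + 6 = 20. ✓

h(n) = h(n-1) + 6, h(0) = 8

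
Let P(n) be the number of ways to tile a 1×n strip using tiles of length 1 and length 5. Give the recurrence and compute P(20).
Condition on the last tile: it has length 1 (leaving a 1×(n-1) strip) or length 5 (leaving a 1×(n-5) strip), so P(n) = P(n-1) + P(n-5) (order-5 linear recurrence).
For 0 ≤ i < 5 only unit tiles fit, so P(i) = 1.
Iterating the recurrence: P(5) = 2, P(6) = 3, P(7) = 4, P(8) = 5, P(9) = 6, P(10) = 8, P(11) = 11, P(12) = 15, P(13) = 20, P(14) = 26, P(15) = 34, P(16) = 45, P(17) = 60, P(18) = 80, P(19) = 106, P(20) = 140.

P(n) = P(n-1) + P(n-5), with P(i) = 1 for 0 ≤ i < 5; P(20) = 140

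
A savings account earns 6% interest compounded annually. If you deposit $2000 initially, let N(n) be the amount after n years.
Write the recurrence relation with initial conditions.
Each year the balance grows by 6%, i.e. is multiplied by 1 + 6/100 = 1.06, so N(n) = 1.06 × N(n-1). The initial deposit gives N(0) = 2000.
Unrolling gives the closed form N(n) = 2000 × (1.06)ⁿ.

N(n) = 1.06 × N(n-1), N(0) = 2000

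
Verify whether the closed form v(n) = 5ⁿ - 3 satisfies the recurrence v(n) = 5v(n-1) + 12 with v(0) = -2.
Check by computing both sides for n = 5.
From the recurrence with v(0) = -2:
  v(0) = -2, v(1) = 2, v(2) = 22, v(3) = 122, v(4) = 622, v(5) = 3122
  so the recurrence gives v(5) = 3122.
From the proposed closed form v(n) = 5ⁿ - 3:
  v(5) = 3122.
Both sides give 3122 at n = 5, and the initial condition(s) match, so the closed form is consistent.

Yes, the closed form is correct.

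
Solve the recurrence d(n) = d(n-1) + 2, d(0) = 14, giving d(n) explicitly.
Recurrence: d(n) = d(n-1) + 2, initial: d(0) = 14.
Each step adds 2, so d(n) = d(0) + 2n = 2n + 14.

d(n) = 2n + 14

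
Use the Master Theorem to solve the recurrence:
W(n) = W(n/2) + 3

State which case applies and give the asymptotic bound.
Master Theorem template: W(n) = a·W(n/b) + f(n).
Here: a=1, b=2, f(n)=3
Compute log_b(a) = log_2(1) = 0.
f(n) = 3 = Θ(1). Case 2: W(n) = Θ(log n).

Case 2: W(n) = Θ(log n)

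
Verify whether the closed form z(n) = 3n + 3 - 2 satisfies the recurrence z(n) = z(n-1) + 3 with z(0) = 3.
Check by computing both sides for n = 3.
From the recurrence with z(0) = 3:
  z(0) = 3, z(1) = 6, z(2) = 9, z(3) = 12
  so the recurrence gives z(3) = 12.
From the proposed closed form z(n) = 3n + 3 - 2:
  z(3) = 10.
The recurrence gives 12 but the closed form gives 10, so the closed form does not satisfy the recurrence.

No, the closed form is incorrect.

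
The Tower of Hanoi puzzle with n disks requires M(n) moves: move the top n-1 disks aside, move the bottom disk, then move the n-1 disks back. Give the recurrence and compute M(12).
Moving n disks = move the top n-1 disks aside (M(n-1) moves) + move the largest disk (1 move) + move the n-1 disks back on top (M(n-1) moves), so M(n) = 2M(n-1) + 1, with M(1) = 1 (a single disk takes one move).
First terms: 1, 3, 7, 15, 31, 63, … — each is one less than a power of 2. Indeed M(n) + 1 = 2(M(n-1) + 1) with M(1) + 1 = 2, so M(n) + 1 = 2ⁿ and M(n) = 2ⁿ - 1.
Hence M(12) = 2^12 - 1 = 4096 - 1 = 4095.

M(n) = 2M(n-1) + 1, M(1) = 1; M(12) = 4095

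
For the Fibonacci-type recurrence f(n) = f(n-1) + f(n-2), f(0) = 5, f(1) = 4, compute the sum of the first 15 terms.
Computing the sequence terms: 5, 4, 9, 13, 22, 35, 57, 92, 149, 241, 390, 631, 1021, 1652, 2673
Adding these values together:

6994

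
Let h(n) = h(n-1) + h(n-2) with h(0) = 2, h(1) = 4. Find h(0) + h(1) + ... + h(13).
Computing the sequence terms: 2, 4, 6, 10, 16, 26, 42, 68, 110, 178, 288, 466, 754, 1220
Adding these values together:

3190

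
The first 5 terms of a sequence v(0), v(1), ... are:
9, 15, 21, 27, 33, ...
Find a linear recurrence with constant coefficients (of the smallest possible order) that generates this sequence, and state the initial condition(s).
Look for the lowest-order linear relation among consecutive terms.
Observation: consecutive differences are constant (= 6).
Check at n=2: 1·15 + 6 = 21. ✓

v(n) = v(n-1) + 6, v(0) = 9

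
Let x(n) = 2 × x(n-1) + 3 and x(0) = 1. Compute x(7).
Computing step by step:
x(0) = 1
x(1) = 2 × 1 + 3 = 5
x(2) = 2 × 5 + 3 = 13
x(3) = 2 × 13 + 3 = 29
x(4) = 2 × 29 + 3 = 61
x(5) = 2 × 61 + 3 = 125
x(6) = 2 × 125 + 3 = 253
x(7) = 2 × 253 + 3 = 509

509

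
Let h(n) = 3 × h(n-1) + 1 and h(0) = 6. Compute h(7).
Computing step by step:
h(0) = 6
h(1) = 3 × 6 + 1 = 19
h(2) = 3 × 19 + 1 = 58
h(3) = 3 × 58 + 1 = 175
h(4) = 3 × 175 + 1 = 526
h(5) = 3 × 526 + 1 = 1579
h(6) = 3 × 1579 + 1 = 4738
h(7) = 3 × 4738 + 1 = 14215

14215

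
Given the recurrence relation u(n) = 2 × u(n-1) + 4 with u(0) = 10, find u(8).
Computing step by step:
u(0) = 10
u(1) = 2 × 10 + 4 = 24
u(2) = 2 × 24 + 4 = 52
u(3) = 2 × 52 + 4 = 108
u(4) = 2 × 108 + 4 = 220
u(5) = 2 × 220 + 4 = 444
u(6) = 2 × 444 + 4 = 892
u(7) = 2 × 892 + 4 = 1788
u(8) = 2 × 1788 + 4 = 3580

3580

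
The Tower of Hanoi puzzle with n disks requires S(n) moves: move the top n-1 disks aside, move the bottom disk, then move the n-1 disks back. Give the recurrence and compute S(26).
Moving n disks = move the top n-1 disks aside (S(n-1) moves) + move the largest disk (1 move) + move the n-1 disks back on top (S(n-1) moves), so S(n) = 2S(n-1) + 1, with S(1) = 1 (a single disk takes one move).
First terms: 1, 3, 7, 15, 31, 63, … — each is one less than a power of 2. Indeed S(n) + 1 = 2(S(n-1) + 1) with S(1) + 1 = 2, so S(n) + 1 = 2ⁿ and S(n) = 2ⁿ - 1.
Hence S(26) = 2^26 - 1 = 67108864 - 1 = 67108863.

S(n) = 2S(n-1) + 1, S(1) = 1; S(26) = 67108863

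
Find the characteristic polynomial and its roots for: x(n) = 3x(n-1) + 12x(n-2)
Substitute x(n) = rⁿ and divide through by rⁿ⁻²: r² - 3r - 12 = 0
Discriminant: 3² + 4·12 = 57, not a perfect square, so by the quadratic formula r = (3 ± √57)/2.
General solution: x(n) = A·r₁ⁿ + B·r₂ⁿ where r₁,r₂ = (3 ± √57)/2

Characteristic: r² - 3r - 12 = 0, Roots: r = (3 ± √57)/2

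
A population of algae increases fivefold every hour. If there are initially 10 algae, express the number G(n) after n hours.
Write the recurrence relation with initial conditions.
Each hour multiplies the count by 5, so the count after n hours depends only on the count after n-1 hours: G(n) = 5 × G(n-1). The starting count gives G(0) = 10.
Unrolling n times gives the closed form G(n) = 10 × 5ⁿ.

G(n) = 5 × G(n-1), G(0) = 10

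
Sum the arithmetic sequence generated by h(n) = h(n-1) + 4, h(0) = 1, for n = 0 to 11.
Computing the sequence terms: 1, 5, 9, 13, 17, 21, 25, 29, 33, 37, 41, 45
Adding these values together:

276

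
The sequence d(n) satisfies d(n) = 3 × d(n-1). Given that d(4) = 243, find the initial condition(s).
In general d(n) = 3ⁿ · d(0). At n = 4: d(0) = d(4) / 3^4 = 243 / 81 = 3.

d(0) = 3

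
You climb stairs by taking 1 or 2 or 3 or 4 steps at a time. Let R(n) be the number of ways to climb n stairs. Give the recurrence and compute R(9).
Condition on the size of the last step (1 to 4): before it there were n-1, …, n-4 stairs climbed, and these cases are disjoint, so R(n) = R(n-1) + R(n-2) + R(n-3) + R(n-4) (order-4 linear recurrence).
Initial conditions by direct count (compositions of i into parts ≤ 4): R(1) = 1; R(2) = 2; R(3) = 4; R(4) = 8.
Iterating the recurrence: R(5) = 15, R(6) = 29, R(7) = 56, R(8) = 108, R(9) = 208.

R(n) = R(n-1) + R(n-2) + R(n-3) + R(n-4), R(1) = 1, R(2) = 2, R(3) = 4, R(4) = 8; R(9) = 208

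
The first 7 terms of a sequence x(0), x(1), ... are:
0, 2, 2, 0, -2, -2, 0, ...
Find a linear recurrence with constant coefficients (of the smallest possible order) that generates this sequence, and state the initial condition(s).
Look for the lowest-order linear relation among consecutive terms.
Observation: x(n) - 1·x(n-1) - (-1)·x(n-2) = 0 holds for the shown terms, and no order-1 relation x(n) = α·x(n-1) + β fits.
Check at n=3: 1·2 + (-1)·2 = 0. ✓

x(n) = x(n-1) - x(n-2), x(0) = 0, x(1) = 2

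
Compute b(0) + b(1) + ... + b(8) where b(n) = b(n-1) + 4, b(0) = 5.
Computing the sequence terms: 5, 9, 13, 17, 21, 25, 29, 33, 37
Adding these values together:

189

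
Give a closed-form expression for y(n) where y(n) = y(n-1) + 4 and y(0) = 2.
Recurrence: y(n) = y(n-1) + 4, initial: y(0) = 2.
Each step adds 4, so y(n) = y(0) + 4n = 4n + 2.

y(n) = 4n + 2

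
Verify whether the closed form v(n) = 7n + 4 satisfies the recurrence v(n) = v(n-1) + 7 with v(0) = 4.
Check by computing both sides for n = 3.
From the recurrence with v(0) = 4:
  v(0) = 4, v(1) = 11, v(2) = 18, v(3) = 25
  so the recurrence gives v(3) = 25.
From the proposed closed form v(n) = 7n + 4:
  v(3) = 25.
Both sides give 25 at n = 3, and the initial condition(s) match, so the closed form is consistent.

Yes, the closed form is correct.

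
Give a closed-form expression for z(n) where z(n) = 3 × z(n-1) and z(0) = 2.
Recurrence: z(n) = 3 × z(n-1), initial: z(0) = 2.
Each term is 3 times the previous, so this is geometric with ratio 3. After n steps: z(n) = z(0)·3ⁿ = 2·3ⁿ.

z(n) = 2·3ⁿ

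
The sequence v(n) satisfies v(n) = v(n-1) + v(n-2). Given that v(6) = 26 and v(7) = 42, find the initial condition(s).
Work backwards using v(k) = v(k+2) - v(k+1):
v(5) = v(7) - v(6) = 42 - 26 = 16
v(4) = v(6) - v(5) = 26 - 16 = 10
v(3) = v(5) - v(4) = 16 - 10 = 6
v(2) = v(4) - v(3) = 10 - 6 = 4
v(1) = v(3) - v(2) = 6 - 4 = 2
v(0) = v(2) - v(1) = 4 - 2 = 2

v(0) = 2, v(1) = 2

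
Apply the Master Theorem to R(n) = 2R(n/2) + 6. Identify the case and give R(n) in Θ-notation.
Master Theorem template: R(n) = a·R(n/b) + f(n).
Here: a=2, b=2, f(n)=6
Compute log_b(a) = log_2(2) = 1.
f(n) = 6 = O(n^(1-ε)) with ε = 1. Case 1: R(n) = Θ(n^log_b(a)) = Θ(n).

Case 1: R(n) = Θ(n)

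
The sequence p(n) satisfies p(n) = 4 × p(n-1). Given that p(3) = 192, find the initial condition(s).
In general p(n) = 4ⁿ · p(0). At n = 3: p(0) = p(3) / 4^3 = 192 / 64 = 3.

p(0) = 3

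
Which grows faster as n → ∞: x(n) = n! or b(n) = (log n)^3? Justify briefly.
Comparing growth rates:
Growth-rate hierarchy: log n ≺ any polynomial ≺ any exponential cⁿ (c>1) ≺ n! ≺ nⁿ.
factorial dominates polylogarithmic (log n)^3 asymptotically.

x(n) grows faster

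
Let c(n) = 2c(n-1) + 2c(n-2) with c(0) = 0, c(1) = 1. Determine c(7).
Computing the sequence terms:
0, 1, 2, 6, 16, 44, 120, 328

328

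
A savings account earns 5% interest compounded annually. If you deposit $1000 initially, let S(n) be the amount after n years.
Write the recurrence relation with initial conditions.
Each year the balance grows by 5%, i.e. is multiplied by 1 + 5/100 = 1.05, so S(n) = 1.05 × S(n-1). The initial deposit gives S(0) = 1000.
Unrolling gives the closed form S(n) = 1000 × (1.05)ⁿ.

S(n) = 1.05 × S(n-1), S(0) = 1000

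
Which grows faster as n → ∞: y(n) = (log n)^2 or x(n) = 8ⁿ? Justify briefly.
Comparing growth rates:
Growth-rate hierarchy: log n ≺ any polynomial ≺ any exponential cⁿ (c>1) ≺ n! ≺ nⁿ.
exponential base 8 dominates polylogarithmic (log n)^2 asymptotically.

x(n) grows faster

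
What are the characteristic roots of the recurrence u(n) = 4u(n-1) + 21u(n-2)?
Substitute u(n) = rⁿ and divide through by rⁿ⁻²: r² - 4r - 21 = 0
Factor: (r - 7)(r + 3) = 0, so r = 7, -3.
General solution: u(n) = A·7ⁿ + B·(-3)ⁿ

Characteristic: r² - 4r - 21 = 0, Roots: r = 7, -3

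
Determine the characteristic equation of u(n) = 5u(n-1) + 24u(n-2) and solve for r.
Substitute u(n) = rⁿ and divide through by rⁿ⁻²: r² - 5r - 24 = 0
Factor: (r + 3)(r - 8) = 0, so r = -3, 8.
General solution: u(n) = A·(-3)ⁿ + B·8ⁿ

Characteristic: r² - 5r - 24 = 0, Roots: r = -3, 8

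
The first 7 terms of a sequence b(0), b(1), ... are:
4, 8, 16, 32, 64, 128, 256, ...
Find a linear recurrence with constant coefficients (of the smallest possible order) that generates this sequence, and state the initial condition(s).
Look for the lowest-order linear relation among consecutive terms.
Observation: each term is 2× the previous.
Check at n=2: 2·8 = 16. ✓

b(n) = 2 × b(n-1), b(0) = 4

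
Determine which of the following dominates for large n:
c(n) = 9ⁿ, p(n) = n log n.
Comparing growth rates:
Growth-rate hierarchy: log n ≺ any polynomial ≺ any exponential cⁿ (c>1) ≺ n! ≺ nⁿ.
exponential base 9 dominates polynomial degree 1 (with log factor) asymptotically.

c(n) grows faster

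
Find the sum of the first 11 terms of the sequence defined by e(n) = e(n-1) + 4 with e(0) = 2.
Computing the sequence terms: 2, 6, 10, 14, 18, 22, 26, 30, 34, 38, 42
Adding these values together:

242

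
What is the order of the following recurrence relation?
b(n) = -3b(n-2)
The order is the largest lag k for which b(n-k) appears. Here the deepest term is b(n-2), so the order is 2.

Order 2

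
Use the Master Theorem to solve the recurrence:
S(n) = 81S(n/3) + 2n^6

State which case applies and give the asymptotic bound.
Master Theorem template: S(n) = a·S(n/b) + f(n).
Here: a=81, b=3, f(n)=2n^6
Compute log_b(a) = log_3(81) = 4.
f(n) = 2n^6 = Ω(n^(4+ε)) with ε = 2, and the regularity condition holds (a·f(n/b) = (a/b^6)·f(n) with a/b^6 = 3^-2 < 1). Case 3: S(n) = Θ(f(n)) = Θ(n^6).

Case 3: S(n) = Θ(n^6)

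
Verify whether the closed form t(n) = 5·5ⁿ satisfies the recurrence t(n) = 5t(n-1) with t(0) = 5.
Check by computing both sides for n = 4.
From the recurrence with t(0) = 5:
  t(0) = 5, t(1) = 25, t(2) = 125, t(3) = 625, t(4) = 3125
  so the recurrence gives t(4) = 3125.
From the proposed closed form t(n) = 5·5ⁿ:
  t(4) = 3125.
Both sides give 3125 at n = 4, and the initial condition(s) match, so the closed form is consistent.

Yes, the closed form is correct.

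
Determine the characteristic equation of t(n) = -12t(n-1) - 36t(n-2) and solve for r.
Substitute t(n) = rⁿ and divide through by rⁿ⁻²: r² + 12r + 36 = 0
Factor: (r + 6)² = 0, so r = -6 (double root).
General solution: t(n) = (A + Bn)·(-6)ⁿ

Characteristic: r² + 12r + 36 = 0, Roots: r = -6 (double root)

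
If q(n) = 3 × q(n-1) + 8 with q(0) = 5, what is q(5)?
Computing step by step:
q(0) = 5
q(1) = 3 × 5 + 8 = 23
q(2) = 3 × 23 + 8 = 77
q(3) = 3 × 77 + 8 = 239
q(4) = 3 × 239 + 8 = 725
q(5) = 3 × 725 + 8 = 2183

2183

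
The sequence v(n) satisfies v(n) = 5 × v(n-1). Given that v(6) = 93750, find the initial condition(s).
In general v(n) = 5ⁿ · v(0). At n = 6: v(0) = v(6) / 5^6 = 93750 / 15625 = 6.

v(0) = 6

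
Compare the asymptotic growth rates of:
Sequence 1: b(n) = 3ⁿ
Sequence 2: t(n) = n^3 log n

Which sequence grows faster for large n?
Comparing growth rates:
Growth-rate hierarchy: log n ≺ any polynomial ≺ any exponential cⁿ (c>1) ≺ n! ≺ nⁿ.
exponential base 3 dominates polynomial degree 3 (with log factor) asymptotically.

b(n) grows faster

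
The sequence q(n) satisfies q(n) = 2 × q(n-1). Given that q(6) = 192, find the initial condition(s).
In general q(n) = 2ⁿ · q(0). At n = 6: q(0) = q(6) / 2^6 = 192 / 64 = 3.

q(0) = 3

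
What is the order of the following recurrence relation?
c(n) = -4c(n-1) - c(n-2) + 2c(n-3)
The order is the largest lag k for which c(n-k) appears. Here the deepest term is c(n-3), so the order is 3.

Order 3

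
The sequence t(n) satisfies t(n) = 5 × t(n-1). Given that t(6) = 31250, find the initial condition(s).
In general t(n) = 5ⁿ · t(0). At n = 6: t(0) = t(6) / 5^6 = 31250 / 15625 = 2.

t(0) = 2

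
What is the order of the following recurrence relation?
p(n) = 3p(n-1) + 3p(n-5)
The order is the largest lag k for which p(n-k) appears. Here the deepest term is p(n-5), so the order is 5.

Order 5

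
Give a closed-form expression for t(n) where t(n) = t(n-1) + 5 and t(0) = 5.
Recurrence: t(n) = t(n-1) + 5, initial: t(0) = 5.
Each step adds 5, so t(n) = t(0) + 5n = 5n + 5.

t(n) = 5n + 5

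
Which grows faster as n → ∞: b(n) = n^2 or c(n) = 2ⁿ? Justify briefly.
Comparing growth rates:
Growth-rate hierarchy: log n ≺ any polynomial ≺ any exponential cⁿ (c>1) ≺ n! ≺ nⁿ.
exponential base 2 dominates polynomial degree 2 asymptotically.

c(n) grows faster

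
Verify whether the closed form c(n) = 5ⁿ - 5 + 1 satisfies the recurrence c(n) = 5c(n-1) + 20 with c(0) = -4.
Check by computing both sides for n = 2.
From the recurrence with c(0) = -4:
  c(0) = -4, c(1) = 0, c(2) = 20
  so the recurrence gives c(2) = 20.
From the proposed closed form c(n) = 5ⁿ - 5 + 1:
  c(2) = 21.
The recurrence gives 20 but the closed form gives 21, so the closed form does not satisfy the recurrence.

No, the closed form is incorrect.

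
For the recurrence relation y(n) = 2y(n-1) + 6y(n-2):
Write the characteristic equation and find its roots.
Substitute y(n) = rⁿ and divide through by rⁿ⁻²: r² - 2r - 6 = 0
Discriminant: 2² + 4·6 = 28, not a perfect square, so by the quadratic formula r = (2 ± √28)/2.
General solution: y(n) = A·r₁ⁿ + B·r₂ⁿ where r₁,r₂ = (2 ± √28)/2

Characteristic: r² - 2r - 6 = 0, Roots: r = (2 ± √28)/2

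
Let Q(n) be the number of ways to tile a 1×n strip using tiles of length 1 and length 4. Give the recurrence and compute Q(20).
Condition on the last tile: it has length 1 (leaving a 1×(n-1) strip) or length 4 (leaving a 1×(n-4) strip), so Q(n) = Q(n-1) + Q(n-4) (order-4 linear recurrence).
For 0 ≤ i < 4 only unit tiles fit, so Q(i) = 1.
Iterating the recurrence: Q(4) = 2, Q(5) = 3, Q(6) = 4, Q(7) = 5, Q(8) = 7, Q(9) = 10, Q(10) = 14, Q(11) = 19, Q(12) = 26, Q(13) = 36, Q(14) = 50, Q(15) = 69, Q(16) = 95, Q(17) = 131, Q(18) = 181, Q(19) = 250, Q(20) = 345.

Q(n) = Q(n-1) + Q(n-4), with Q(i) = 1 for 0 ≤ i < 4; Q(20) = 345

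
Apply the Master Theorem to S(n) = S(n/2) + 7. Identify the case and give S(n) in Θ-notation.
Master Theorem template: S(n) = a·S(n/b) + f(n).
Here: a=1, b=2, f(n)=7
Compute log_b(a) = log_2(1) = 0.
f(n) = 7 = Θ(1). Case 2: S(n) = Θ(log n).

Case 2: S(n) = Θ(log n)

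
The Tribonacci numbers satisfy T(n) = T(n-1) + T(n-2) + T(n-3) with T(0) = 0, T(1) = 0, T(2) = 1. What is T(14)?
Computing the sequence terms:
0, 0, 1, 1, 2, 4, 7, 13, 24, 44, 81, 149, 274, 504, 927

927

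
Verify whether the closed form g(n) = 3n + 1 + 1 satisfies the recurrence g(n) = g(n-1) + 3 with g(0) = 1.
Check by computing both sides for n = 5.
From the recurrence with g(0) = 1:
  g(0) = 1, g(1) = 4, g(2) = 7, g(3) = 10, g(4) = 13, g(5) = 16
  so the recurrence gives g(5) = 16.
From the proposed closed form g(n) = 3n + 1 + 1:
  g(5) = 17.
The recurrence gives 16 but the closed form gives 17, so the closed form does not satisfy the recurrence.

No, the closed form is incorrect.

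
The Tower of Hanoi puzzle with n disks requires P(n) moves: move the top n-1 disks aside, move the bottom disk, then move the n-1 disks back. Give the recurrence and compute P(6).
Moving n disks = move the top n-1 disks aside (P(n-1) moves) + move the largest disk (1 move) + move the n-1 disks back on top (P(n-1) moves), so P(n) = 2P(n-1) + 1, with P(1) = 1 (a single disk takes one move).
First terms: 1, 3, 7, 15, 31, 63, … — each is one less than a power of 2. Indeed P(n) + 1 = 2(P(n-1) + 1) with P(1) + 1 = 2, so P(n) + 1 = 2ⁿ and P(n) = 2ⁿ - 1.
Hence P(6) = 2^6 - 1 = 64 - 1 = 63.

P(n) = 2P(n-1) + 1, P(1) = 1; P(6) = 63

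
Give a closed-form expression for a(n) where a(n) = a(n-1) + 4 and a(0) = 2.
Recurrence: a(n) = a(n-1) + 4, initial: a(0) = 2.
Each step adds 4, so a(n) = a(0) + 4n = 4n + 2.

a(n) = 4n + 2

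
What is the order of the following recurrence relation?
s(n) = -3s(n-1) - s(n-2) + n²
The order is the largest lag k for which s(n-k) appears. Here the deepest term is s(n-2) (the n² term is non-homogeneous and does not affect the order), so the order is 2.

Order 2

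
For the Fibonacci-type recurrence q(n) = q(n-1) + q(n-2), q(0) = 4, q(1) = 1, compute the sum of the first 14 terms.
Computing the sequence terms: 4, 1, 5, 6, 11, 17, 28, 45, 73, 118, 191, 309, 500, 809
Adding these values together:

2117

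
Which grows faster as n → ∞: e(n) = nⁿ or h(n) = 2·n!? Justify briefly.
Comparing growth rates:
Growth-rate hierarchy: log n ≺ any polynomial ≺ any exponential cⁿ (c>1) ≺ n! ≺ nⁿ.
super-exponential nⁿ dominates factorial asymptotically.

e(n) grows faster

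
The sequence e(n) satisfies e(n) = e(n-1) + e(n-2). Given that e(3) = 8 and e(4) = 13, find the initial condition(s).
Work backwards using e(k) = e(k+2) - e(k+1):
e(2) = e(4) - e(3) = 13 - 8 = 5
e(1) = e(3) - e(2) = 8 - 5 = 3
e(0) = e(2) - e(1) = 5 - 3 = 2

e(0) = 2, e(1) = 3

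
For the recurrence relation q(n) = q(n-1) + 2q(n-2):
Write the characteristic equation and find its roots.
Substitute q(n) = rⁿ and divide through by rⁿ⁻²: r² - r - 2 = 0
Factor: (r - 2)(r + 1) = 0, so r = 2, -1.
General solution: q(n) = A·2ⁿ + B·(-1)ⁿ

Characteristic: r² - r - 2 = 0, Roots: r = 2, -1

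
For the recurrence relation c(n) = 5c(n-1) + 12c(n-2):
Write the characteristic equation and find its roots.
Substitute c(n) = rⁿ and divide through by rⁿ⁻²: r² - 5r - 12 = 0
Discriminant: 5² + 4·12 = 73, not a perfect square, so by the quadratic formula r = (5 ± √73)/2.
General solution: c(n) = A·r₁ⁿ + B·r₂ⁿ where r₁,r₂ = (5 ± √73)/2

Characteristic: r² - 5r - 12 = 0, Roots: r = (5 ± √73)/2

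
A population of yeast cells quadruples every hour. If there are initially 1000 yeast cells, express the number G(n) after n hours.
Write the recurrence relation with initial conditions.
Each hour multiplies the count by 4, so the count after n hours depends only on the count after n-1 hours: G(n) = 4 × G(n-1). The starting count gives G(0) = 1000.
Unrolling n times gives the closed form G(n) = 1000 × 4ⁿ.

G(n) = 4 × G(n-1), G(0) = 1000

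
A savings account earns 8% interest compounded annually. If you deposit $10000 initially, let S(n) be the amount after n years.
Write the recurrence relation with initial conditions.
Each year the balance grows by 8%, i.e. is multiplied by 1 + 8/100 = 1.08, so S(n) = 1.08 × S(n-1). The initial deposit gives S(0) = 10000.
Unrolling gives the closed form S(n) = 10000 × (1.08)ⁿ.

S(n) = 1.08 × S(n-1), S(0) = 10000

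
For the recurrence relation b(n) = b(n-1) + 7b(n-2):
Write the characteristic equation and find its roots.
Substitute b(n) = rⁿ and divide through by rⁿ⁻²: r² - r - 7 = 0
Discriminant: 1² + 4·7 = 29, not a perfect square, so by the quadratic formula r = (1 ± √29)/2.
General solution: b(n) = A·r₁ⁿ + B·r₂ⁿ where r₁,r₂ = (1 ± √29)/2

Characteristic: r² - r - 7 = 0, Roots: r = (1 ± √29)/2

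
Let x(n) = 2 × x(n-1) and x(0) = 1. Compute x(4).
Computing step by step:
x(0) = 1
x(1) = 2 × 1 = 2
x(2) = 2 × 2 = 4
x(3) = 2 × 4 = 8
x(4) = 2 × 8 = 16

16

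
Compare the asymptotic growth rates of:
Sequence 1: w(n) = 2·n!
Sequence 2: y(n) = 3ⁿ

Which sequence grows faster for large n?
Comparing growth rates:
Growth-rate hierarchy: log n ≺ any polynomial ≺ any exponential cⁿ (c>1) ≺ n! ≺ nⁿ.
factorial dominates exponential base 3 asymptotically.

w(n) grows faster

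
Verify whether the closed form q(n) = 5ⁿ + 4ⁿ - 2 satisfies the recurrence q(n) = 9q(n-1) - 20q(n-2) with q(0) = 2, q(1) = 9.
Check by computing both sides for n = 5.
From the recurrence with q(0) = 2, q(1) = 9:
  q(0) = 2, q(1) = 9, q(2) = 41, q(3) = 189, q(4) = 881, q(5) = 4149
  so the recurrence gives q(5) = 4149.
From the proposed closed form q(n) = 5ⁿ + 4ⁿ - 2:
  q(5) = 4147.
The recurrence gives 4149 but the closed form gives 4147, so the closed form does not satisfy the recurrence.

No, the closed form is incorrect.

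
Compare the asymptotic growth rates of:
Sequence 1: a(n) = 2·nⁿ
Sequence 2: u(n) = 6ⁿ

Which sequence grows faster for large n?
Comparing growth rates:
Growth-rate hierarchy: log n ≺ any polynomial ≺ any exponential cⁿ (c>1) ≺ n! ≺ nⁿ.
super-exponential nⁿ dominates exponential base 6 asymptotically.

a(n) grows faster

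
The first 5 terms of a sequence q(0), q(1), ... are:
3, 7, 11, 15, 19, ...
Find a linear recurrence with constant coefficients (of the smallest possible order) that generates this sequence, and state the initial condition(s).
Look for the lowest-order linear relation among consecutive terms.
Observation: consecutive differences are constant (= 4).
Check at n=2: 1·7 + 4 = 11. ✓

q(n) = q(n-1) + 4, q(0) = 3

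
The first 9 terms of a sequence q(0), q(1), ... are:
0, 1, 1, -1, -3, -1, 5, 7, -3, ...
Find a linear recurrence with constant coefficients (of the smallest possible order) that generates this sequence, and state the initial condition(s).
Look for the lowest-order linear relation among consecutive terms.
Observation: q(n) - 1·q(n-1) - (-2)·q(n-2) = 0 holds for the shown terms, and no order-1 relation q(n) = α·q(n-1) + β fits.
Check at n=3: 1·1 + (-2)·1 = -1. ✓

q(n) = q(n-1) - 2q(n-2), q(0) = 0, q(1) = 1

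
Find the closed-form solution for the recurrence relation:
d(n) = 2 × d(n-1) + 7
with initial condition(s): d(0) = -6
Recurrence: d(n) = 2 × d(n-1) + 7, initial: d(0) = -6.
Try d(n) = A·2ⁿ + C. Substituting: A·2ⁿ + C = 2(A·2ⁿ⁻¹ + C) + 7 = A·2ⁿ + 2C + 7, so C = 2C + 7, giving C = -7. Then d(0) = A - 7 = -6 gives A = 1.

d(n) = 2ⁿ - 7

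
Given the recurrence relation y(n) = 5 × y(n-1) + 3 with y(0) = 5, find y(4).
Computing step by step:
y(0) = 5
y(1) = 5 × 5 + 3 = 28
y(2) = 5 × 28 + 3 = 143
y(3) = 5 × 143 + 3 = 718
y(4) = 5 × 718 + 3 = 3593

3593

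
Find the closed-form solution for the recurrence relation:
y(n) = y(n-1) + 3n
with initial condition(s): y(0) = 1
Recurrence: y(n) = y(n-1) + 3n, initial: y(0) = 1.
Telescoping: y(n) = y(0) + 3·Σᵢ₌₁ⁿ i = 1 + 3·n(n+1)/2.

y(n) = 3·n(n+1)/2 + 1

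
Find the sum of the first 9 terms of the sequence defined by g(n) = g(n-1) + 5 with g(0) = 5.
Computing the sequence terms: 5, 10, 15, 20, 25, 30, 35, 40, 45
Adding these values together:

225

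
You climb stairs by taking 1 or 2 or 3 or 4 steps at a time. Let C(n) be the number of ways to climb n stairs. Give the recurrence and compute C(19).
Condition on the size of the last step (1 to 4): before it there were n-1, …, n-4 stairs climbed, and these cases are disjoint, so C(n) = C(n-1) + C(n-2) + C(n-3) + C(n-4) (order-4 linear recurrence).
Initial conditions by direct count (compositions of i into parts ≤ 4): C(1) = 1; C(2) = 2; C(3) = 4; C(4) = 8.
Iterating the recurrence: C(5) = 15, C(6) = 29, C(7) = 56, C(8) = 108, C(9) = 208, C(10) = 401, C(11) = 773, C(12) = 1490, C(13) = 2872, C(14) = 5536, C(15) = 10671, C(16) = 20569, C(17) = 39648, C(18) = 76424, C(19) = 147312.

C(n) = C(n-1) + C(n-2) + C(n-3) + C(n-4), C(1) = 1, C(2) = 2, C(3) = 4, C(4) = 8; C(19) = 147312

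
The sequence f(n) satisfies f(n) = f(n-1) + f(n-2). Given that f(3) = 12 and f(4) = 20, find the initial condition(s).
Work backwards using f(k) = f(k+2) - f(k+1):
f(2) = f(4) - f(3) = 20 - 12 = 8
f(1) = f(3) - f(2) = 12 - 8 = 4
f(0) = f(2) - f(1) = 8 - 4 = 4

f(0) = 4, f(1) = 4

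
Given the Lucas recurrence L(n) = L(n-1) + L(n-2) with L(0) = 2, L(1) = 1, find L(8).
Computing the sequence terms:
2, 1, 3, 4, 7, 11, 18, 29, 47

47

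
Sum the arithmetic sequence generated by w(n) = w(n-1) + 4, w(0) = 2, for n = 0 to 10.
Computing the sequence terms: 2, 6, 10, 14, 18, 22, 26, 30, 34, 38, 42
Adding these values together:

242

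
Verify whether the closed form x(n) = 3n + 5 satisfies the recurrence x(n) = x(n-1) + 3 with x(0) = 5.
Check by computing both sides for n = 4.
From the recurrence with x(0) = 5:
  x(0) = 5, x(1) = 8, x(2) = 11, x(3) = 14, x(4) = 17
  so the recurrence gives x(4) = 17.
From the proposed closed form x(n) = 3n + 5:
  x(4) = 17.
Both sides give 17 at n = 4, and the initial condition(s) match, so the closed form is consistent.

Yes, the closed form is correct.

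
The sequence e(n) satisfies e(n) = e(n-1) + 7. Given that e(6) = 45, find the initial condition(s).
e(6) = e(0) + 6·7, so e(0) = 45 - 42 = 3.

e(0) = 3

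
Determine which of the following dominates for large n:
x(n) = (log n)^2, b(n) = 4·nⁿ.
Comparing growth rates:
Growth-rate hierarchy: log n ≺ any polynomial ≺ any exponential cⁿ (c>1) ≺ n! ≺ nⁿ.
super-exponential nⁿ dominates polylogarithmic (log n)^2 asymptotically.

b(n) grows faster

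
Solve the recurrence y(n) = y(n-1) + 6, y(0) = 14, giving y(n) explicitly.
Recurrence: y(n) = y(n-1) + 6, initial: y(0) = 14.
Each step adds 6, so y(n) = y(0) + 6n = 6n + 14.

y(n) = 6n + 14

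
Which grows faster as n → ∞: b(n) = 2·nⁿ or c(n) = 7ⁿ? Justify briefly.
Comparing growth rates:
Growth-rate hierarchy: log n ≺ any polynomial ≺ any exponential cⁿ (c>1) ≺ n! ≺ nⁿ.
super-exponential nⁿ dominates exponential base 7 asymptotically.

b(n) grows faster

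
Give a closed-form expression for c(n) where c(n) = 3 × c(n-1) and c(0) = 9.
Recurrence: c(n) = 3 × c(n-1), initial: c(0) = 9.
Each term is 3 times the previous, so this is geometric with ratio 3. After n steps: c(n) = c(0)·3ⁿ = 9·3ⁿ.

c(n) = 9·3ⁿ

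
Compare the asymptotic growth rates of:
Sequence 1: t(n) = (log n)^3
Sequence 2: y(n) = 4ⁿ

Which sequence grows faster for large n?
Comparing growth rates:
Growth-rate hierarchy: log n ≺ any polynomial ≺ any exponential cⁿ (c>1) ≺ n! ≺ nⁿ.
exponential base 4 dominates polylogarithmic (log n)^3 asymptotically.

y(n) grows faster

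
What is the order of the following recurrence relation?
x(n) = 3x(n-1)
The order is the largest lag k for which x(n-k) appears. Here the deepest term is x(n-1), so the order is 1.

Order 1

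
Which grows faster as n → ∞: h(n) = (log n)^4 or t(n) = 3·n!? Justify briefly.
Comparing growth rates:
Growth-rate hierarchy: log n ≺ any polynomial ≺ any exponential cⁿ (c>1) ≺ n! ≺ nⁿ.
factorial dominates polylogarithmic (log n)^4 asymptotically.

t(n) grows faster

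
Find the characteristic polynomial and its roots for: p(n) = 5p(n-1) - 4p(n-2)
Substitute p(n) = rⁿ and divide through by rⁿ⁻²: r² - 5r + 4 = 0
Factor: (r - 4)(r - 1) = 0, so r = 4, 1.
General solution: p(n) = A·4ⁿ + B·1ⁿ

Characteristic: r² - 5r + 4 = 0, Roots: r = 4, 1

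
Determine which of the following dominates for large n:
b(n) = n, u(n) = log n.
Comparing growth rates:
Growth-rate hierarchy: log n ≺ any polynomial ≺ any exponential cⁿ (c>1) ≺ n! ≺ nⁿ.
polynomial degree 1 dominates logarithmic asymptotically.

b(n) grows faster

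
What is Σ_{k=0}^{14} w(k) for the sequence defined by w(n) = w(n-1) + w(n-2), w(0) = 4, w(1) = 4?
Computing the sequence terms: 4, 4, 8, 12, 20, 32, 52, 84, 136, 220, 356, 576, 932, 1508, 2440
Adding these values together:

6384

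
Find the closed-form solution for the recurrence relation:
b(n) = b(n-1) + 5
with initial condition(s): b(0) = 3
Recurrence: b(n) = b(n-1) + 5, initial: b(0) = 3.
Each step adds 5, so b(n) = b(0) + 5n = 5n + 3.

b(n) = 5n + 3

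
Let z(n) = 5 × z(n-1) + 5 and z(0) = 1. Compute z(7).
Computing step by step:
z(0) = 1
z(1) = 5 × 1 + 5 = 10
z(2) = 5 × 10 + 5 = 55
z(3) = 5 × 55 + 5 = 280
z(4) = 5 × 280 + 5 = 1405
z(5) = 5 × 1405 + 5 = 7030
z(6) = 5 × 7030 + 5 = 35155
z(7) = 5 × 35155 + 5 = 175780

175780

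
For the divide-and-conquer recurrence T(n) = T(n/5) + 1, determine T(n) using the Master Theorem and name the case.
Master Theorem template: T(n) = a·T(n/b) + f(n).
Here: a=1, b=5, f(n)=1
Compute log_b(a) = log_5(1) = 0.
f(n) = 1 = Θ(1). Case 2: T(n) = Θ(log n).

Case 2: T(n) = Θ(log n)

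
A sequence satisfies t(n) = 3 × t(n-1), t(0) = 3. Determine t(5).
Computing step by step:
t(0) = 3
t(1) = 3 × 3 = 9
t(2) = 3 × 9 = 27
t(3) = 3 × 27 = 81
t(4) = 3 × 81 = 243
t(5) = 3 × 243 = 729

729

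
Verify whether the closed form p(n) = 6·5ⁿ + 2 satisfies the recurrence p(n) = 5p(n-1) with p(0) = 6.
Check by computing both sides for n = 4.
From the recurrence with p(0) = 6:
  p(0) = 6, p(1) = 30, p(2) = 150, p(3) = 750, p(4) = 3750
  so the recurrence gives p(4) = 3750.
From the proposed closed form p(n) = 6·5ⁿ + 2:
  p(4) = 3752.
The recurrence gives 3750 but the closed form gives 3752, so the closed form does not satisfy the recurrence.

No, the closed form is incorrect.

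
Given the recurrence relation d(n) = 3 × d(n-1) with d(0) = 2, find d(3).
Computing step by step:
d(0) = 2
d(1) = 3 × 2 = 6
d(2) = 3 × 6 = 18
d(3) = 3 × 18 = 54

54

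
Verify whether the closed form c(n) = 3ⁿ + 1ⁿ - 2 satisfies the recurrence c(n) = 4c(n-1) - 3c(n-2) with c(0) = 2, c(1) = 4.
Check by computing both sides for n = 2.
From the recurrence with c(0) = 2, c(1) = 4:
  c(0) = 2, c(1) = 4, c(2) = 10
  so the recurrence gives c(2) = 10.
From the proposed closed form c(n) = 3ⁿ + 1ⁿ - 2:
  c(2) = 8.
The recurrence gives 10 but the closed form gives 8, so the closed form does not satisfy the recurrence.

No, the closed form is incorrect.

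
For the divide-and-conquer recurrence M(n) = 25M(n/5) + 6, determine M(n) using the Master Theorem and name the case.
Master Theorem template: M(n) = a·M(n/b) + f(n).
Here: a=25, b=5, f(n)=6
Compute log_b(a) = log_5(25) = 2.
f(n) = 6 = O(n^(2-ε)) with ε = 2. Case 1: M(n) = Θ(n^log_b(a)) = Θ(n^2).

Case 1: M(n) = Θ(n^2)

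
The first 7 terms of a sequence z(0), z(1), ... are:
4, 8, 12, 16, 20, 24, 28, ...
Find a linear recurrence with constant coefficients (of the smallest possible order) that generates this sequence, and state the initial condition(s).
Look for the lowest-order linear relation among consecutive terms.
Observation: consecutive differences are constant (= 4).
Check at n=2: 1·8 + 4 = 12. ✓

z(n) = z(n-1) + 4, z(0) = 4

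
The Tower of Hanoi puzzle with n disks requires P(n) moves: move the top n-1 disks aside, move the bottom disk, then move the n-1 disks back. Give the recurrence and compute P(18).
Moving n disks = move the top n-1 disks aside (P(n-1) moves) + move the largest disk (1 move) + move the n-1 disks back on top (P(n-1) moves), so P(n) = 2P(n-1) + 1, with P(1) = 1 (a single disk takes one move).
First terms: 1, 3, 7, 15, 31, 63, … — each is one less than a power of 2. Indeed P(n) + 1 = 2(P(n-1) + 1) with P(1) + 1 = 2, so P(n) + 1 = 2ⁿ and P(n) = 2ⁿ - 1.
Hence P(18) = 2^18 - 1 = 262144 - 1 = 262143.

P(n) = 2P(n-1) + 1, P(1) = 1; P(18) = 262143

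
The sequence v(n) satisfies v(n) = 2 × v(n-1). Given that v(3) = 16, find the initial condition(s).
In general v(n) = 2ⁿ · v(0). At n = 3: v(0) = v(3) / 2^3 = 16 / 8 = 2.

v(0) = 2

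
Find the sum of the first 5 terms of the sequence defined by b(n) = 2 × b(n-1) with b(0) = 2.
Computing the sequence terms: 2, 4, 8, 16, 32
Adding these values together:

62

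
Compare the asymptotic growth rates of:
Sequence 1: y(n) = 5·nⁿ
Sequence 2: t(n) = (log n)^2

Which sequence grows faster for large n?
Comparing growth rates:
Growth-rate hierarchy: log n ≺ any polynomial ≺ any exponential cⁿ (c>1) ≺ n! ≺ nⁿ.
super-exponential nⁿ dominates polylogarithmic (log n)^2 asymptotically.

y(n) grows faster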